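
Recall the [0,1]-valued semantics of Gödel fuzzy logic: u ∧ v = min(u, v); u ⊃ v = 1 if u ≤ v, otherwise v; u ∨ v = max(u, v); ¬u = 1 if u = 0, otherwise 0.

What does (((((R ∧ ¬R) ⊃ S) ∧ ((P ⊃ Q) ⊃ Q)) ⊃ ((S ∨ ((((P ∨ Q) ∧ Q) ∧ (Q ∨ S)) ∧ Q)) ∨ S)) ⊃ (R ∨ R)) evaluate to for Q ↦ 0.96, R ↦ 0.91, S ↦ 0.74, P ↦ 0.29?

¬R: Gödel ¬ of 0.91 = 0 (operand ≠ 0)
(R ∧ ¬R) = min(0.91, 0) = 0
((R ∧ ¬R) ⊃ S): 0 ≤ 0.74, so result = 1
(P ⊃ Q): 0.29 ≤ 0.96, so result = 1
((P ⊃ Q) ⊃ Q): 1 > 0.96, so result = 0.96
(((R ∧ ¬R) ⊃ S) ∧ ((P ⊃ Q) ⊃ Q)) = min(1, 0.96) = 0.96
(P ∨ Q) = max(0.29, 0.96) = 0.96
((P ∨ Q) ∧ Q) = min(0.96, 0.96) = 0.96
(Q ∨ S) = max(0.96, 0.74) = 0.96
(((P ∨ Q) ∧ Q) ∧ (Q ∨ S)) = min(0.96, 0.96) = 0.96
((((P ∨ Q) ∧ Q) ∧ (Q ∨ S)) ∧ Q) = min(0.96, 0.96) = 0.96
(S ∨ ((((P ∨ Q) ∧ Q) ∧ (Q ∨ S)) ∧ Q)) = max(0.74, 0.96) = 0.96
((S ∨ ((((P ∨ Q) ∧ Q) ∧ (Q ∨ S)) ∧ Q)) ∨ S) = max(0.96, 0.74) = 0.96
((((R ∧ ¬R) ⊃ S) ∧ ((P ⊃ Q) ⊃ Q)) ⊃ ((S ∨ ((((P ∨ Q) ∧ Q) ∧ (Q ∨ S)) ∧ Q)) ∨ S)): 0.96 ≤ 0.96, so result = 1
(R ∨ R) = max(0.91, 0.91) = 0.91
(((((R ∧ ¬R) ⊃ S) ∧ ((P ⊃ Q) ⊃ Q)) ⊃ ((S ∨ ((((P ∨ Q) ∧ Q) ∧ (Q ∨ S)) ∧ Q)) ∨ S)) ⊃ (R ∨ R)): 1 > 0.91, so result = 0.91

0.91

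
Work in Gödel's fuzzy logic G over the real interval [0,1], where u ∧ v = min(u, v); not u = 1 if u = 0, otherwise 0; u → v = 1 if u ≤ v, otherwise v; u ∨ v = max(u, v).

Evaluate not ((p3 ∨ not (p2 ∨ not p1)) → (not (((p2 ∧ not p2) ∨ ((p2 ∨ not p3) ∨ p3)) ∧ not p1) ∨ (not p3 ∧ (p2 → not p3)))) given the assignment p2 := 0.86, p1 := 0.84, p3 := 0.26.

0.00

not p1: Gödel ¬ of 0.84 = 0 (operand ≠ 0)
(p2 ∨ not p1) = max(0.86, 0) = 0.86
not (p2 ∨ not p1): Gödel ¬ of 0.86 = 0 (operand ≠ 0)
(p3 ∨ not (p2 ∨ not p1)) = max(0.26, 0) = 0.26
not p2: Gödel ¬ of 0.86 = 0 (operand ≠ 0)
(p2 ∧ not p2) = min(0.86, 0) = 0
not p3: Gödel ¬ of 0.26 = 0 (operand ≠ 0)
(p2 ∨ not p3) = max(0.86, 0) = 0.86
((p2 ∨ not p3) ∨ p3) = max(0.86, 0.26) = 0.86
((p2 ∧ not p2) ∨ ((p2 ∨ not p3) ∨ p3)) = max(0, 0.86) = 0.86
not p1: Gödel ¬ of 0.84 = 0 (operand ≠ 0)
(((p2 ∧ not p2) ∨ ((p2 ∨ not p3) ∨ p3)) ∧ not p1) = min(0.86, 0) = 0
not (((p2 ∧ not p2) ∨ ((p2 ∨ not p3) ∨ p3)) ∧ not p1): Gödel ¬ of 0 = 1 (operand is 0)
not p3: Gödel ¬ of 0.26 = 0 (operand ≠ 0)
not p3: Gödel ¬ of 0.26 = 0 (operand ≠ 0)
(p2 → not p3): 0.86 > 0, so result = 0
(not p3 ∧ (p2 → not p3)) = min(0, 0) = 0
(not (((p2 ∧ not p2) ∨ ((p2 ∨ not p3) ∨ p3)) ∧ not p1) ∨ (not p3 ∧ (p2 → not p3))) = max(1, 0) = 1
((p3 ∨ not (p2 ∨ not p1)) → (not (((p2 ∧ not p2) ∨ ((p2 ∨ not p3) ∨ p3)) ∧ not p1) ∨ (not p3 ∧ (p2 → not p3)))): 0.26 ≤ 1, so result = 1
not ((p3 ∨ not (p2 ∨ not p1)) → (not (((p2 ∧ not p2) ∨ ((p2 ∨ not p3) ∨ p3)) ∧ not p1) ∨ (not p3 ∧ (p2 → not p3)))): Gödel ¬ of 1 = 0 (operand ≠ 0)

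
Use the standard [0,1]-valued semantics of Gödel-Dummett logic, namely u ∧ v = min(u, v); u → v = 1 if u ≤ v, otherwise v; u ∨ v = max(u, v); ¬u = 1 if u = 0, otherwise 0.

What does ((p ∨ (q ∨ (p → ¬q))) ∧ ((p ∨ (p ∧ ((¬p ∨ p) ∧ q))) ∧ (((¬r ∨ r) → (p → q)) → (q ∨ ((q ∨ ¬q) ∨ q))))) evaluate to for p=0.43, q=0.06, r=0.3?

0.43

¬q: Gödel ¬ of 0.06 = 0 (operand ≠ 0)
(p → ¬q): 0.43 > 0, so result = 0
(q ∨ (p → ¬q)) = max(0.06, 0) = 0.06
(p ∨ (q ∨ (p → ¬q))) = max(0.43, 0.06) = 0.43
¬p: Gödel ¬ of 0.43 = 0 (operand ≠ 0)
(¬p ∨ p) = max(0, 0.43) = 0.43
((¬p ∨ p) ∧ q) = min(0.43, 0.06) = 0.06
(p ∧ ((¬p ∨ p) ∧ q)) = min(0.43, 0.06) = 0.06
(p ∨ (p ∧ ((¬p ∨ p) ∧ q))) = max(0.43, 0.06) = 0.43
¬r: Gödel ¬ of 0.3 = 0 (operand ≠ 0)
(¬r ∨ r) = max(0, 0.3) = 0.3
(p → q): 0.43 > 0.06, so result = 0.06
((¬r ∨ r) → (p → q)): 0.3 > 0.06, so result = 0.06
¬q: Gödel ¬ of 0.06 = 0 (operand ≠ 0)
(q ∨ ¬q) = max(0.06, 0) = 0.06
((q ∨ ¬q) ∨ q) = max(0.06, 0.06) = 0.06
(q ∨ ((q ∨ ¬q) ∨ q)) = max(0.06, 0.06) = 0.06
(((¬r ∨ r) → (p → q)) → (q ∨ ((q ∨ ¬q) ∨ q))): 0.06 ≤ 0.06, so result = 1
((p ∨ (p ∧ ((¬p ∨ p) ∧ q))) ∧ (((¬r ∨ r) → (p → q)) → (q ∨ ((q ∨ ¬q) ∨ q)))) = min(0.43, 1) = 0.43
((p ∨ (q ∨ (p → ¬q))) ∧ ((p ∨ (p ∧ ((¬p ∨ p) ∧ q))) ∧ (((¬r ∨ r) → (p → q)) → (q ∨ ((q ∨ ¬q) ∨ q))))) = min(0.43, 0.43) = 0.43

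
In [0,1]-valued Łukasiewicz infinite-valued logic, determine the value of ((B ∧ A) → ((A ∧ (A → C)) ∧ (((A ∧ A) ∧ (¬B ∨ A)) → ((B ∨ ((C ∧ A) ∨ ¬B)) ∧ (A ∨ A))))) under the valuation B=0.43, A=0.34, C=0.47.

(B ∧ A) = min(0.43, 0.34) = 0.34
(A → C): min(1, 1 − 0.34 + 0.47) = 1
(A ∧ (A → C)) = min(0.34, 1) = 0.34
(A ∧ A) = min(0.34, 0.34) = 0.34
¬B: Łukasiewicz ¬ gives 1 − 0.43 = 0.57
(¬B ∨ A) = max(0.57, 0.34) = 0.57
((A ∧ A) ∧ (¬B ∨ A)) = min(0.34, 0.57) = 0.34
(C ∧ A) = min(0.47, 0.34) = 0.34
¬B: Łukasiewicz ¬ gives 1 − 0.43 = 0.57
((C ∧ A) ∨ ¬B) = max(0.34, 0.57) = 0.57
(B ∨ ((C ∧ A) ∨ ¬B)) = max(0.43, 0.57) = 0.57
(A ∨ A) = max(0.34, 0.34) = 0.34
((B ∨ ((C ∧ A) ∨ ¬B)) ∧ (A ∨ A)) = min(0.57, 0.34) = 0.34
(((A ∧ A) ∧ (¬B ∨ A)) → ((B ∨ ((C ∧ A) ∨ ¬B)) ∧ (A ∨ A))): min(1, 1 − 0.34 + 0.34) = 1
((A ∧ (A → C)) ∧ (((A ∧ A) ∧ (¬B ∨ A)) → ((B ∨ ((C ∧ A) ∨ ¬B)) ∧ (A ∨ A)))) = min(0.34, 1) = 0.34
((B ∧ A) → ((A ∧ (A → C)) ∧ (((A ∧ A) ∧ (¬B ∨ A)) → ((B ∨ ((C ∧ A) ∨ ¬B)) ∧ (A ∨ A))))): min(1, 1 − 0.34 + 0.34) = 1

1.00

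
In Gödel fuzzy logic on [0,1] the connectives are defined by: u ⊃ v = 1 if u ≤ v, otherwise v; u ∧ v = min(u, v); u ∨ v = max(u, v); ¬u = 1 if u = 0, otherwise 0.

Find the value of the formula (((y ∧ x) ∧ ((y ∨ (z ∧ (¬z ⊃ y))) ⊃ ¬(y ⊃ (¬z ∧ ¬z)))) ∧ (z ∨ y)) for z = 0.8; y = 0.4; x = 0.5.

(y ∧ x) = min(0.4, 0.5) = 0.4
¬z: Gödel ¬ of 0.8 = 0 (operand ≠ 0)
(¬z ⊃ y): 0 ≤ 0.4, so result = 1
(z ∧ (¬z ⊃ y)) = min(0.8, 1) = 0.8
(y ∨ (z ∧ (¬z ⊃ y))) = max(0.4, 0.8) = 0.8
¬z: Gödel ¬ of 0.8 = 0 (operand ≠ 0)
¬z: Gödel ¬ of 0.8 = 0 (operand ≠ 0)
(¬z ∧ ¬z) = min(0, 0) = 0
(y ⊃ (¬z ∧ ¬z)): 0.4 > 0, so result = 0
¬(y ⊃ (¬z ∧ ¬z)): Gödel ¬ of 0 = 1 (operand is 0)
((y ∨ (z ∧ (¬z ⊃ y))) ⊃ ¬(y ⊃ (¬z ∧ ¬z))): 0.8 ≤ 1, so result = 1
((y ∧ x) ∧ ((y ∨ (z ∧ (¬z ⊃ y))) ⊃ ¬(y ⊃ (¬z ∧ ¬z)))) = min(0.4, 1) = 0.4
(z ∨ y) = max(0.8, 0.4) = 0.8
(((y ∧ x) ∧ ((y ∨ (z ∧ (¬z ⊃ y))) ⊃ ¬(y ⊃ (¬z ∧ ¬z)))) ∧ (z ∨ y)) = min(0.4, 0.8) = 0.4

0.40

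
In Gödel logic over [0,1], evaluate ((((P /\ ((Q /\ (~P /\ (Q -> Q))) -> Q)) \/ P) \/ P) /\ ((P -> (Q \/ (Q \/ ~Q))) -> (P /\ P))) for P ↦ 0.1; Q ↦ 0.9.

~P: Gödel ¬ of 0.1 = 0 (operand ≠ 0)
(Q -> Q): 0.9 ≤ 0.9, so result = 1
(~P /\ (Q -> Q)) = min(0, 1) = 0
(Q /\ (~P /\ (Q -> Q))) = min(0.9, 0) = 0
((Q /\ (~P /\ (Q -> Q))) -> Q): 0 ≤ 0.9, so result = 1
(P /\ ((Q /\ (~P /\ (Q -> Q))) -> Q)) = min(0.1, 1) = 0.1
((P /\ ((Q /\ (~P /\ (Q -> Q))) -> Q)) \/ P) = max(0.1, 0.1) = 0.1
(((P /\ ((Q /\ (~P /\ (Q -> Q))) -> Q)) \/ P) \/ P) = max(0.1, 0.1) = 0.1
~Q: Gödel ¬ of 0.9 = 0 (operand ≠ 0)
(Q \/ ~Q) = max(0.9, 0) = 0.9
(Q \/ (Q \/ ~Q)) = max(0.9, 0.9) = 0.9
(P -> (Q \/ (Q \/ ~Q))): 0.1 ≤ 0.9, so result = 1
(P /\ P) = min(0.1, 0.1) = 0.1
((P -> (Q \/ (Q \/ ~Q))) -> (P /\ P)): 1 > 0.1, so result = 0.1
((((P /\ ((Q /\ (~P /\ (Q -> Q))) -> Q)) \/ P) \/ P) /\ ((P -> (Q \/ (Q \/ ~Q))) -> (P /\ P))) = min(0.1, 0.1) = 0.1

0.10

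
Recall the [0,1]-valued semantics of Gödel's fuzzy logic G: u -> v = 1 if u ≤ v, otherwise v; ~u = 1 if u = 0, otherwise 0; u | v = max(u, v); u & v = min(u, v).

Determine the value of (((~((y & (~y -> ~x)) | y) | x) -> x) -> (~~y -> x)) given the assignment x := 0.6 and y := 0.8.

0.60

~y: Gödel ¬ of 0.8 = 0 (operand ≠ 0)
~x: Gödel ¬ of 0.6 = 0 (operand ≠ 0)
(~y -> ~x): 0 ≤ 0, so result = 1
(y & (~y -> ~x)) = min(0.8, 1) = 0.8
((y & (~y -> ~x)) | y) = max(0.8, 0.8) = 0.8
~((y & (~y -> ~x)) | y): Gödel ¬ of 0.8 = 0 (operand ≠ 0)
(~((y & (~y -> ~x)) | y) | x) = max(0, 0.6) = 0.6
((~((y & (~y -> ~x)) | y) | x) -> x): 0.6 ≤ 0.6, so result = 1
~y: Gödel ¬ of 0.8 = 0 (operand ≠ 0)
~~y: Gödel ¬ of 0 = 1 (operand is 0)
(~~y -> x): 1 > 0.6, so result = 0.6
(((~((y & (~y -> ~x)) | y) | x) -> x) -> (~~y -> x)): 1 > 0.6, so result = 0.6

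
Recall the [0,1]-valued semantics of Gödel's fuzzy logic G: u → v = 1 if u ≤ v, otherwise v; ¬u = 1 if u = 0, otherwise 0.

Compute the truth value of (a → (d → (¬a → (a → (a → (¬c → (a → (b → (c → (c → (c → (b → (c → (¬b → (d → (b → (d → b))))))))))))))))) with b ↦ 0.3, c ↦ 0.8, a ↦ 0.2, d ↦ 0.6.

¬a: Gödel ¬ of 0.2 = 0 (operand ≠ 0)
¬c: Gödel ¬ of 0.8 = 0 (operand ≠ 0)
¬b: Gödel ¬ of 0.3 = 0 (operand ≠ 0)
(d → b): 0.6 > 0.3, so result = 0.3
(b → (d → b)): 0.3 ≤ 0.3, so result = 1
(d → (b → (d → b))): 0.6 ≤ 1, so result = 1
(¬b → (d → (b → (d → b)))): 0 ≤ 1, so result = 1
(c → (¬b → (d → (b → (d → b))))): 0.8 ≤ 1, so result = 1
(b → (c → (¬b → (d → (b → (d → b)))))): 0.3 ≤ 1, so result = 1
(c → (b → (c → (¬b → (d → (b → (d → b))))))): 0.8 ≤ 1, so result = 1
(c → (c → (b → (c → (¬b → (d → (b → (d → b)))))))): 0.8 ≤ 1, so result = 1
(c → (c → (c → (b → (c → (¬b → (d → (b → (d → b))))))))): 0.8 ≤ 1, so result = 1
(b → (c → (c → (c → (b → (c → (¬b → (d → (b → (d → b)))))))))): 0.3 ≤ 1, so result = 1
(a → (b → (c → (c → (c → (b → (c → (¬b → (d → (b → (d → b))))))))))): 0.2 ≤ 1, so result = 1
(¬c → (a → (b → (c → (c → (c → (b → (c → (¬b → (d → (b → (d → b)))))))))))): 0 ≤ 1, so result = 1
(a → (¬c → (a → (b → (c → (c → (c → (b → (c → (¬b → (d → (b → (d → b))))))))))))): 0.2 ≤ 1, so result = 1
(a → (a → (¬c → (a → (b → (c → (c → (c → (b → (c → (¬b → (d → (b → (d → b)))))))))))))): 0.2 ≤ 1, so result = 1
(¬a → (a → (a → (¬c → (a → (b → (c → (c → (c → (b → (c → (¬b → (d → (b → (d → b))))))))))))))): 0 ≤ 1, so result = 1
(d → (¬a → (a → (a → (¬c → (a → (b → (c → (c → (c → (b → (c → (¬b → (d → (b → (d → b)))))))))))))))): 0.6 ≤ 1, so result = 1
(a → (d → (¬a → (a → (a → (¬c → (a → (b → (c → (c → (c → (b → (c → (¬b → (d → (b → (d → b))))))))))))))))): 0.2 ≤ 1, so result = 1

1.00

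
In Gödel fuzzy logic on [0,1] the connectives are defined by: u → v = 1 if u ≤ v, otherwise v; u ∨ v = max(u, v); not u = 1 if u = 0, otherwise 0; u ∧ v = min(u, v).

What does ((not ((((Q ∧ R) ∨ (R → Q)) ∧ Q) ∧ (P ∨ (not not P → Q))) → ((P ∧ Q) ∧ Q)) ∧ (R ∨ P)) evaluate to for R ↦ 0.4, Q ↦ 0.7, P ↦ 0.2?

(Q ∧ R) = min(0.7, 0.4) = 0.4
(R → Q): 0.4 ≤ 0.7, so result = 1
((Q ∧ R) ∨ (R → Q)) = max(0.4, 1) = 1
(((Q ∧ R) ∨ (R → Q)) ∧ Q) = min(1, 0.7) = 0.7
not P: Gödel ¬ of 0.2 = 0 (operand ≠ 0)
not not P: Gödel ¬ of 0 = 1 (operand is 0)
(not not P → Q): 1 > 0.7, so result = 0.7
(P ∨ (not not P → Q)) = max(0.2, 0.7) = 0.7
((((Q ∧ R) ∨ (R → Q)) ∧ Q) ∧ (P ∨ (not not P → Q))) = min(0.7, 0.7) = 0.7
not ((((Q ∧ R) ∨ (R → Q)) ∧ Q) ∧ (P ∨ (not not P → Q))): Gödel ¬ of 0.7 = 0 (operand ≠ 0)
(P ∧ Q) = min(0.2, 0.7) = 0.2
((P ∧ Q) ∧ Q) = min(0.2, 0.7) = 0.2
(not ((((Q ∧ R) ∨ (R → Q)) ∧ Q) ∧ (P ∨ (not not P → Q))) → ((P ∧ Q) ∧ Q)): 0 ≤ 0.2, so result = 1
(R ∨ P) = max(0.4, 0.2) = 0.4
((not ((((Q ∧ R) ∨ (R → Q)) ∧ Q) ∧ (P ∨ (not not P → Q))) → ((P ∧ Q) ∧ Q)) ∧ (R ∨ P)) = min(1, 0.4) = 0.4

0.40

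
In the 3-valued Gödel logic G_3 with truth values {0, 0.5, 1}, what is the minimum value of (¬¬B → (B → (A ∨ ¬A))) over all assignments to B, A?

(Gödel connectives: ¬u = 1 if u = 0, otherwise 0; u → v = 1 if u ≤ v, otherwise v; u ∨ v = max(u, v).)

0.50

The minimum is attained at B = 1, A = 0.5:
  ¬B: Gödel ¬ of 1 = 0 (operand ≠ 0)
  ¬¬B: Gödel ¬ of 0 = 1 (operand is 0)
  ¬A: Gödel ¬ of 0.5 = 0 (operand ≠ 0)
  (A ∨ ¬A) = max(0.5, 0) = 0.5
  (B → (A ∨ ¬A)): 1 > 0.5, so result = 0.5
  (¬¬B → (B → (A ∨ ¬A))): 1 > 0.5, so result = 0.5
Checking all 9 assignments confirms none give a value below 0.50.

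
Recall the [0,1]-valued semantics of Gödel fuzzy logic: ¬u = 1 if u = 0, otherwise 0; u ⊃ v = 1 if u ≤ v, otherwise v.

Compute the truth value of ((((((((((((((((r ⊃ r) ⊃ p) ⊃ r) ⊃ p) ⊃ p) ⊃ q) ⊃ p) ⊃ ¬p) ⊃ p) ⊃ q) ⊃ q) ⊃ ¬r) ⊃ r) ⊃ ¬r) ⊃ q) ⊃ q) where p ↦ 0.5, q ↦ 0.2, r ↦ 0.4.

(r ⊃ r): 0.4 ≤ 0.4, so result = 1
((r ⊃ r) ⊃ p): 1 > 0.5, so result = 0.5
(((r ⊃ r) ⊃ p) ⊃ r): 0.5 > 0.4, so result = 0.4
((((r ⊃ r) ⊃ p) ⊃ r) ⊃ p): 0.4 ≤ 0.5, so result = 1
(((((r ⊃ r) ⊃ p) ⊃ r) ⊃ p) ⊃ p): 1 > 0.5, so result = 0.5
((((((r ⊃ r) ⊃ p) ⊃ r) ⊃ p) ⊃ p) ⊃ q): 0.5 > 0.2, so result = 0.2
(((((((r ⊃ r) ⊃ p) ⊃ r) ⊃ p) ⊃ p) ⊃ q) ⊃ p): 0.2 ≤ 0.5, so result = 1
¬p: Gödel ¬ of 0.5 = 0 (operand ≠ 0)
((((((((r ⊃ r) ⊃ p) ⊃ r) ⊃ p) ⊃ p) ⊃ q) ⊃ p) ⊃ ¬p): 1 > 0, so result = 0
(((((((((r ⊃ r) ⊃ p) ⊃ r) ⊃ p) ⊃ p) ⊃ q) ⊃ p) ⊃ ¬p) ⊃ p): 0 ≤ 0.5, so result = 1
((((((((((r ⊃ r) ⊃ p) ⊃ r) ⊃ p) ⊃ p) ⊃ q) ⊃ p) ⊃ ¬p) ⊃ p) ⊃ q): 1 > 0.2, so result = 0.2
(((((((((((r ⊃ r) ⊃ p) ⊃ r) ⊃ p) ⊃ p) ⊃ q) ⊃ p) ⊃ ¬p) ⊃ p) ⊃ q) ⊃ q): 0.2 ≤ 0.2, so result = 1
¬r: Gödel ¬ of 0.4 = 0 (operand ≠ 0)
((((((((((((r ⊃ r) ⊃ p) ⊃ r) ⊃ p) ⊃ p) ⊃ q) ⊃ p) ⊃ ¬p) ⊃ p) ⊃ q) ⊃ q) ⊃ ¬r): 1 > 0, so result = 0
(((((((((((((r ⊃ r) ⊃ p) ⊃ r) ⊃ p) ⊃ p) ⊃ q) ⊃ p) ⊃ ¬p) ⊃ p) ⊃ q) ⊃ q) ⊃ ¬r) ⊃ r): 0 ≤ 0.4, so result = 1
¬r: Gödel ¬ of 0.4 = 0 (operand ≠ 0)
((((((((((((((r ⊃ r) ⊃ p) ⊃ r) ⊃ p) ⊃ p) ⊃ q) ⊃ p) ⊃ ¬p) ⊃ p) ⊃ q) ⊃ q) ⊃ ¬r) ⊃ r) ⊃ ¬r): 1 > 0, so result = 0
(((((((((((((((r ⊃ r) ⊃ p) ⊃ r) ⊃ p) ⊃ p) ⊃ q) ⊃ p) ⊃ ¬p) ⊃ p) ⊃ q) ⊃ q) ⊃ ¬r) ⊃ r) ⊃ ¬r) ⊃ q): 0 ≤ 0.2, so result = 1
((((((((((((((((r ⊃ r) ⊃ p) ⊃ r) ⊃ p) ⊃ p) ⊃ q) ⊃ p) ⊃ ¬p) ⊃ p) ⊃ q) ⊃ q) ⊃ ¬r) ⊃ r) ⊃ ¬r) ⊃ q) ⊃ q): 1 > 0.2, so result = 0.2

0.20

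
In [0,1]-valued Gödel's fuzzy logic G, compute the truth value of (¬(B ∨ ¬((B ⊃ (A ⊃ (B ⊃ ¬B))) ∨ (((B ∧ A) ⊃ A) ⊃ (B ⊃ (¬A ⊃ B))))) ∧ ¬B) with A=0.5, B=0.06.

0.00

¬B: Gödel ¬ of 0.06 = 0 (operand ≠ 0)
(B ⊃ ¬B): 0.06 > 0, so result = 0
(A ⊃ (B ⊃ ¬B)): 0.5 > 0, so result = 0
(B ⊃ (A ⊃ (B ⊃ ¬B))): 0.06 > 0, so result = 0
(B ∧ A) = min(0.06, 0.5) = 0.06
((B ∧ A) ⊃ A): 0.06 ≤ 0.5, so result = 1
¬A: Gödel ¬ of 0.5 = 0 (operand ≠ 0)
(¬A ⊃ B): 0 ≤ 0.06, so result = 1
(B ⊃ (¬A ⊃ B)): 0.06 ≤ 1, so result = 1
(((B ∧ A) ⊃ A) ⊃ (B ⊃ (¬A ⊃ B))): 1 ≤ 1, so result = 1
((B ⊃ (A ⊃ (B ⊃ ¬B))) ∨ (((B ∧ A) ⊃ A) ⊃ (B ⊃ (¬A ⊃ B)))) = max(0, 1) = 1
¬((B ⊃ (A ⊃ (B ⊃ ¬B))) ∨ (((B ∧ A) ⊃ A) ⊃ (B ⊃ (¬A ⊃ B)))): Gödel ¬ of 1 = 0 (operand ≠ 0)
(B ∨ ¬((B ⊃ (A ⊃ (B ⊃ ¬B))) ∨ (((B ∧ A) ⊃ A) ⊃ (B ⊃ (¬A ⊃ B))))) = max(0.06, 0) = 0.06
¬(B ∨ ¬((B ⊃ (A ⊃ (B ⊃ ¬B))) ∨ (((B ∧ A) ⊃ A) ⊃ (B ⊃ (¬A ⊃ B))))): Gödel ¬ of 0.06 = 0 (operand ≠ 0)
¬B: Gödel ¬ of 0.06 = 0 (operand ≠ 0)
(¬(B ∨ ¬((B ⊃ (A ⊃ (B ⊃ ¬B))) ∨ (((B ∧ A) ⊃ A) ⊃ (B ⊃ (¬A ⊃ B))))) ∧ ¬B) = min(0, 0) = 0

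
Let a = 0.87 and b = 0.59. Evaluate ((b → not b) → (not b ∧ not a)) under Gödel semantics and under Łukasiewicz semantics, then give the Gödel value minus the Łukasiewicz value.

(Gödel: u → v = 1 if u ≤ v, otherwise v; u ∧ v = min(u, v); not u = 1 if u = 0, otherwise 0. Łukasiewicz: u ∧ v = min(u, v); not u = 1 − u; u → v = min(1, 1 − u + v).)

0.69

Gödel evaluation:
  not b: Gödel ¬ of 0.59 = 0 (operand ≠ 0)
  (b → not b): 0.59 > 0, so result = 0
  not b: Gödel ¬ of 0.59 = 0 (operand ≠ 0)
  not a: Gödel ¬ of 0.87 = 0 (operand ≠ 0)
  (not b ∧ not a) = min(0, 0) = 0
  ((b → not b) → (not b ∧ not a)): 0 ≤ 0, so result = 1
  Gödel value = 1
Łukasiewicz evaluation:
  not b: Łukasiewicz ¬ gives 1 − 0.59 = 0.41
  (b → not b): min(1, 1 − 0.59 + 0.41) = 0.82
  not b: Łukasiewicz ¬ gives 1 − 0.59 = 0.41
  not a: Łukasiewicz ¬ gives 1 − 0.87 = 0.13
  (not b ∧ not a) = min(0.41, 0.13) = 0.13
  ((b → not b) → (not b ∧ not a)): min(1, 1 − 0.82 + 0.13) = 0.31
  Łukasiewicz value = 0.31
Difference: 1 − 0.31 = 0.69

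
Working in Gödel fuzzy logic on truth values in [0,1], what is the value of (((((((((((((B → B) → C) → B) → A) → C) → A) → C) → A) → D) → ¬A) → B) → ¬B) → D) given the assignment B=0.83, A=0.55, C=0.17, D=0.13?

(B → B): 0.83 ≤ 0.83, so result = 1
((B → B) → C): 1 > 0.17, so result = 0.17
(((B → B) → C) → B): 0.17 ≤ 0.83, so result = 1
((((B → B) → C) → B) → A): 1 > 0.55, so result = 0.55
(((((B → B) → C) → B) → A) → C): 0.55 > 0.17, so result = 0.17
((((((B → B) → C) → B) → A) → C) → A): 0.17 ≤ 0.55, so result = 1
(((((((B → B) → C) → B) → A) → C) → A) → C): 1 > 0.17, so result = 0.17
((((((((B → B) → C) → B) → A) → C) → A) → C) → A): 0.17 ≤ 0.55, so result = 1
(((((((((B → B) → C) → B) → A) → C) → A) → C) → A) → D): 1 > 0.13, so result = 0.13
¬A: Gödel ¬ of 0.55 = 0 (operand ≠ 0)
((((((((((B → B) → C) → B) → A) → C) → A) → C) → A) → D) → ¬A): 0.13 > 0, so result = 0
(((((((((((B → B) → C) → B) → A) → C) → A) → C) → A) → D) → ¬A) → B): 0 ≤ 0.83, so result = 1
¬B: Gödel ¬ of 0.83 = 0 (operand ≠ 0)
((((((((((((B → B) → C) → B) → A) → C) → A) → C) → A) → D) → ¬A) → B) → ¬B): 1 > 0, so result = 0
(((((((((((((B → B) → C) → B) → A) → C) → A) → C) → A) → D) → ¬A) → B) → ¬B) → D): 0 ≤ 0.13, so result = 1

1.00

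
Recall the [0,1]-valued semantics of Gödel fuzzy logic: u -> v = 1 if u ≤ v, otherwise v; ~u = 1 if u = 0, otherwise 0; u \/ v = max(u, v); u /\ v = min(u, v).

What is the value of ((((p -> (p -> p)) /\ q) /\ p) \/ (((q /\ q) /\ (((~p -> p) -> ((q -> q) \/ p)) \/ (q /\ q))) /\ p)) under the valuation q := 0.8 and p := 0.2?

(p -> p): 0.2 ≤ 0.2, so result = 1
(p -> (p -> p)): 0.2 ≤ 1, so result = 1
((p -> (p -> p)) /\ q) = min(1, 0.8) = 0.8
(((p -> (p -> p)) /\ q) /\ p) = min(0.8, 0.2) = 0.2
(q /\ q) = min(0.8, 0.8) = 0.8
~p: Gödel ¬ of 0.2 = 0 (operand ≠ 0)
(~p -> p): 0 ≤ 0.2, so result = 1
(q -> q): 0.8 ≤ 0.8, so result = 1
((q -> q) \/ p) = max(1, 0.2) = 1
((~p -> p) -> ((q -> q) \/ p)): 1 ≤ 1, so result = 1
(q /\ q) = min(0.8, 0.8) = 0.8
(((~p -> p) -> ((q -> q) \/ p)) \/ (q /\ q)) = max(1, 0.8) = 1
((q /\ q) /\ (((~p -> p) -> ((q -> q) \/ p)) \/ (q /\ q))) = min(0.8, 1) = 0.8
(((q /\ q) /\ (((~p -> p) -> ((q -> q) \/ p)) \/ (q /\ q))) /\ p) = min(0.8, 0.2) = 0.2
((((p -> (p -> p)) /\ q) /\ p) \/ (((q /\ q) /\ (((~p -> p) -> ((q -> q) \/ p)) \/ (q /\ q))) /\ p)) = max(0.2, 0.2) = 0.2

0.20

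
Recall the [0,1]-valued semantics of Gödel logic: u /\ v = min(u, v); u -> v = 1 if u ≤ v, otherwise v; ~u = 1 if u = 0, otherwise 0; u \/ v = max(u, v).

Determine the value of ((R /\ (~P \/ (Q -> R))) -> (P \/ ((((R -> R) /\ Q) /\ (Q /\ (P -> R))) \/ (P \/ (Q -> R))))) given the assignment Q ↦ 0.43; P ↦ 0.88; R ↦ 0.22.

~P: Gödel ¬ of 0.88 = 0 (operand ≠ 0)
(Q -> R): 0.43 > 0.22, so result = 0.22
(~P \/ (Q -> R)) = max(0, 0.22) = 0.22
(R /\ (~P \/ (Q -> R))) = min(0.22, 0.22) = 0.22
(R -> R): 0.22 ≤ 0.22, so result = 1
((R -> R) /\ Q) = min(1, 0.43) = 0.43
(P -> R): 0.88 > 0.22, so result = 0.22
(Q /\ (P -> R)) = min(0.43, 0.22) = 0.22
(((R -> R) /\ Q) /\ (Q /\ (P -> R))) = min(0.43, 0.22) = 0.22
(Q -> R): 0.43 > 0.22, so result = 0.22
(P \/ (Q -> R)) = max(0.88, 0.22) = 0.88
((((R -> R) /\ Q) /\ (Q /\ (P -> R))) \/ (P \/ (Q -> R))) = max(0.22, 0.88) = 0.88
(P \/ ((((R -> R) /\ Q) /\ (Q /\ (P -> R))) \/ (P \/ (Q -> R)))) = max(0.88, 0.88) = 0.88
((R /\ (~P \/ (Q -> R))) -> (P \/ ((((R -> R) /\ Q) /\ (Q /\ (P -> R))) \/ (P \/ (Q -> R))))): 0.22 ≤ 0.88, so result = 1

1.00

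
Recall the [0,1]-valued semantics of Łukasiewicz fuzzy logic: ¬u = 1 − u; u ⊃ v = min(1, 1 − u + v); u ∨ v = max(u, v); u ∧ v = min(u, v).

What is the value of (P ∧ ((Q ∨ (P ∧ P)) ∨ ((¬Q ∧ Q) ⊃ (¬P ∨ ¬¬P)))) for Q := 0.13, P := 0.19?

(P ∧ P) = min(0.19, 0.19) = 0.19
(Q ∨ (P ∧ P)) = max(0.13, 0.19) = 0.19
¬Q: Łukasiewicz ¬ gives 1 − 0.13 = 0.87
(¬Q ∧ Q) = min(0.87, 0.13) = 0.13
¬P: Łukasiewicz ¬ gives 1 − 0.19 = 0.81
¬P: Łukasiewicz ¬ gives 1 − 0.19 = 0.81
¬¬P: Łukasiewicz ¬ gives 1 − 0.81 = 0.19
(¬P ∨ ¬¬P) = max(0.81, 0.19) = 0.81
((¬Q ∧ Q) ⊃ (¬P ∨ ¬¬P)): min(1, 1 − 0.13 + 0.81) = 1
((Q ∨ (P ∧ P)) ∨ ((¬Q ∧ Q) ⊃ (¬P ∨ ¬¬P))) = max(0.19, 1) = 1
(P ∧ ((Q ∨ (P ∧ P)) ∨ ((¬Q ∧ Q) ⊃ (¬P ∨ ¬¬P)))) = min(0.19, 1) = 0.19

0.19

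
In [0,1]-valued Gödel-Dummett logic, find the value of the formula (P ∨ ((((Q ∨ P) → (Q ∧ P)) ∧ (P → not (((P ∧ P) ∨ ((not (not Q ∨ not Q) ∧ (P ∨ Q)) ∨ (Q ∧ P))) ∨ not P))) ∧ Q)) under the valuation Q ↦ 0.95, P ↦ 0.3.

(Q ∨ P) = max(0.95, 0.3) = 0.95
(Q ∧ P) = min(0.95, 0.3) = 0.3
((Q ∨ P) → (Q ∧ P)): 0.95 > 0.3, so result = 0.3
(P ∧ P) = min(0.3, 0.3) = 0.3
not Q: Gödel ¬ of 0.95 = 0 (operand ≠ 0)
not Q: Gödel ¬ of 0.95 = 0 (operand ≠ 0)
(not Q ∨ not Q) = max(0, 0) = 0
not (not Q ∨ not Q): Gödel ¬ of 0 = 1 (operand is 0)
(P ∨ Q) = max(0.3, 0.95) = 0.95
(not (not Q ∨ not Q) ∧ (P ∨ Q)) = min(1, 0.95) = 0.95
(Q ∧ P) = min(0.95, 0.3) = 0.3
((not (not Q ∨ not Q) ∧ (P ∨ Q)) ∨ (Q ∧ P)) = max(0.95, 0.3) = 0.95
((P ∧ P) ∨ ((not (not Q ∨ not Q) ∧ (P ∨ Q)) ∨ (Q ∧ P))) = max(0.3, 0.95) = 0.95
not P: Gödel ¬ of 0.3 = 0 (operand ≠ 0)
(((P ∧ P) ∨ ((not (not Q ∨ not Q) ∧ (P ∨ Q)) ∨ (Q ∧ P))) ∨ not P) = max(0.95, 0) = 0.95
not (((P ∧ P) ∨ ((not (not Q ∨ not Q) ∧ (P ∨ Q)) ∨ (Q ∧ P))) ∨ not P): Gödel ¬ of 0.95 = 0 (operand ≠ 0)
(P → not (((P ∧ P) ∨ ((not (not Q ∨ not Q) ∧ (P ∨ Q)) ∨ (Q ∧ P))) ∨ not P)): 0.3 > 0, so result = 0
(((Q ∨ P) → (Q ∧ P)) ∧ (P → not (((P ∧ P) ∨ ((not (not Q ∨ not Q) ∧ (P ∨ Q)) ∨ (Q ∧ P))) ∨ not P))) = min(0.3, 0) = 0
((((Q ∨ P) → (Q ∧ P)) ∧ (P → not (((P ∧ P) ∨ ((not (not Q ∨ not Q) ∧ (P ∨ Q)) ∨ (Q ∧ P))) ∨ not P))) ∧ Q) = min(0, 0.95) = 0
(P ∨ ((((Q ∨ P) → (Q ∧ P)) ∧ (P → not (((P ∧ P) ∨ ((not (not Q ∨ not Q) ∧ (P ∨ Q)) ∨ (Q ∧ P))) ∨ not P))) ∧ Q)) = max(0.3, 0) = 0.3

0.30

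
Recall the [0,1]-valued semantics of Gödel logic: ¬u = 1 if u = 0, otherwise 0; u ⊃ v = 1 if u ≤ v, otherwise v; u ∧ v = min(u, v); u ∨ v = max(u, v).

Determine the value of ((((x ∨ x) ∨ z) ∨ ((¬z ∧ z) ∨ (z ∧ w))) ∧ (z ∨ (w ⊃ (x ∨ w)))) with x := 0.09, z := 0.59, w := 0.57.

0.59

(x ∨ x) = max(0.09, 0.09) = 0.09
((x ∨ x) ∨ z) = max(0.09, 0.59) = 0.59
¬z: Gödel ¬ of 0.59 = 0 (operand ≠ 0)
(¬z ∧ z) = min(0, 0.59) = 0
(z ∧ w) = min(0.59, 0.57) = 0.57
((¬z ∧ z) ∨ (z ∧ w)) = max(0, 0.57) = 0.57
(((x ∨ x) ∨ z) ∨ ((¬z ∧ z) ∨ (z ∧ w))) = max(0.59, 0.57) = 0.59
(x ∨ w) = max(0.09, 0.57) = 0.57
(w ⊃ (x ∨ w)): 0.57 ≤ 0.57, so result = 1
(z ∨ (w ⊃ (x ∨ w))) = max(0.59, 1) = 1
((((x ∨ x) ∨ z) ∨ ((¬z ∧ z) ∨ (z ∧ w))) ∧ (z ∨ (w ⊃ (x ∨ w)))) = min(0.59, 1) = 0.59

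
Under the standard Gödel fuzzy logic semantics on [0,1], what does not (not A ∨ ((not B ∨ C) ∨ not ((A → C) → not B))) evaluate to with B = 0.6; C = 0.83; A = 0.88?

0.00

not A: Gödel ¬ of 0.88 = 0 (operand ≠ 0)
not B: Gödel ¬ of 0.6 = 0 (operand ≠ 0)
(not B ∨ C) = max(0, 0.83) = 0.83
(A → C): 0.88 > 0.83, so result = 0.83
not B: Gödel ¬ of 0.6 = 0 (operand ≠ 0)
((A → C) → not B): 0.83 > 0, so result = 0
not ((A → C) → not B): Gödel ¬ of 0 = 1 (operand is 0)
((not B ∨ C) ∨ not ((A → C) → not B)) = max(0.83, 1) = 1
(not A ∨ ((not B ∨ C) ∨ not ((A → C) → not B))) = max(0, 1) = 1
not (not A ∨ ((not B ∨ C) ∨ not ((A → C) → not B))): Gödel ¬ of 1 = 0 (operand ≠ 0)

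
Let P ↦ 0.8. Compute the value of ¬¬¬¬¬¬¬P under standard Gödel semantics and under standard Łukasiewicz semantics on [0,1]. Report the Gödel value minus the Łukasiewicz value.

-0.20

Gödel evaluation:
  ¬P: Gödel ¬ of 0.8 = 0 (operand ≠ 0)
  ¬¬P: Gödel ¬ of 0 = 1 (operand is 0)
  ¬¬¬P: Gödel ¬ of 1 = 0 (operand ≠ 0)
  ¬¬¬¬P: Gödel ¬ of 0 = 1 (operand is 0)
  ¬¬¬¬¬P: Gödel ¬ of 1 = 0 (operand ≠ 0)
  ¬¬¬¬¬¬P: Gödel ¬ of 0 = 1 (operand is 0)
  ¬¬¬¬¬¬¬P: Gödel ¬ of 1 = 0 (operand ≠ 0)
  Gödel value = 0
Łukasiewicz evaluation:
  ¬P: Łukasiewicz ¬ gives 1 − 0.8 = 0.2
  ¬¬P: Łukasiewicz ¬ gives 1 − 0.2 = 0.8
  ¬¬¬P: Łukasiewicz ¬ gives 1 − 0.8 = 0.2
  ¬¬¬¬P: Łukasiewicz ¬ gives 1 − 0.2 = 0.8
  ¬¬¬¬¬P: Łukasiewicz ¬ gives 1 − 0.8 = 0.2
  ¬¬¬¬¬¬P: Łukasiewicz ¬ gives 1 − 0.2 = 0.8
  ¬¬¬¬¬¬¬P: Łukasiewicz ¬ gives 1 − 0.8 = 0.2
  Łukasiewicz value = 0.2
Difference: 0 − 0.2 = -0.20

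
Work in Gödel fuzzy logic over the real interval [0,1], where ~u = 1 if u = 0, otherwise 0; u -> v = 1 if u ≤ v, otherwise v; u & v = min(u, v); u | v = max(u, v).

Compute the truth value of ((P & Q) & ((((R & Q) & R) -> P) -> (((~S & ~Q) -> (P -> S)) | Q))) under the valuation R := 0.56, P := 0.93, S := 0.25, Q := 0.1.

0.10

(P & Q) = min(0.93, 0.1) = 0.1
(R & Q) = min(0.56, 0.1) = 0.1
((R & Q) & R) = min(0.1, 0.56) = 0.1
(((R & Q) & R) -> P): 0.1 ≤ 0.93, so result = 1
~S: Gödel ¬ of 0.25 = 0 (operand ≠ 0)
~Q: Gödel ¬ of 0.1 = 0 (operand ≠ 0)
(~S & ~Q) = min(0, 0) = 0
(P -> S): 0.93 > 0.25, so result = 0.25
((~S & ~Q) -> (P -> S)): 0 ≤ 0.25, so result = 1
(((~S & ~Q) -> (P -> S)) | Q) = max(1, 0.1) = 1
((((R & Q) & R) -> P) -> (((~S & ~Q) -> (P -> S)) | Q)): 1 ≤ 1, so result = 1
((P & Q) & ((((R & Q) & R) -> P) -> (((~S & ~Q) -> (P -> S)) | Q))) = min(0.1, 1) = 0.1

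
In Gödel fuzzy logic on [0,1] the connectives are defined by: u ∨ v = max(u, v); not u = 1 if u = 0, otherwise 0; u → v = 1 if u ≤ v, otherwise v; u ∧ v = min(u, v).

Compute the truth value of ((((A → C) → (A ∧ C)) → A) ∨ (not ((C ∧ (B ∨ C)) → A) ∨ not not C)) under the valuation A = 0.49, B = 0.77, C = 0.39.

(A → C): 0.49 > 0.39, so result = 0.39
(A ∧ C) = min(0.49, 0.39) = 0.39
((A → C) → (A ∧ C)): 0.39 ≤ 0.39, so result = 1
(((A → C) → (A ∧ C)) → A): 1 > 0.49, so result = 0.49
(B ∨ C) = max(0.77, 0.39) = 0.77
(C ∧ (B ∨ C)) = min(0.39, 0.77) = 0.39
((C ∧ (B ∨ C)) → A): 0.39 ≤ 0.49, so result = 1
not ((C ∧ (B ∨ C)) → A): Gödel ¬ of 1 = 0 (operand ≠ 0)
not C: Gödel ¬ of 0.39 = 0 (operand ≠ 0)
not not C: Gödel ¬ of 0 = 1 (operand is 0)
(not ((C ∧ (B ∨ C)) → A) ∨ not not C) = max(0, 1) = 1
((((A → C) → (A ∧ C)) → A) ∨ (not ((C ∧ (B ∨ C)) → A) ∨ not not C)) = max(0.49, 1) = 1

1.00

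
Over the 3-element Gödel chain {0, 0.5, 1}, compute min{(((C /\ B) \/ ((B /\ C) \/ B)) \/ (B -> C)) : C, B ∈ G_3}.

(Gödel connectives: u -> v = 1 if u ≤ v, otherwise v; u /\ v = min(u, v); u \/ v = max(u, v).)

0.50

The minimum is attained at C = 0, B = 0.5:
  (C /\ B) = min(0, 0.5) = 0
  (B /\ C) = min(0.5, 0) = 0
  ((B /\ C) \/ B) = max(0, 0.5) = 0.5
  ((C /\ B) \/ ((B /\ C) \/ B)) = max(0, 0.5) = 0.5
  (B -> C): 0.5 > 0, so result = 0
  (((C /\ B) \/ ((B /\ C) \/ B)) \/ (B -> C)) = max(0.5, 0) = 0.5
Checking all 9 assignments confirms none give a value below 0.50.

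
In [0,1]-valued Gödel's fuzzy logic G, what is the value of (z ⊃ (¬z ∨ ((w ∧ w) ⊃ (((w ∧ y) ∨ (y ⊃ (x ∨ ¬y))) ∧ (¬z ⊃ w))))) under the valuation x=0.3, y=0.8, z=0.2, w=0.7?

¬z: Gödel ¬ of 0.2 = 0 (operand ≠ 0)
(w ∧ w) = min(0.7, 0.7) = 0.7
(w ∧ y) = min(0.7, 0.8) = 0.7
¬y: Gödel ¬ of 0.8 = 0 (operand ≠ 0)
(x ∨ ¬y) = max(0.3, 0) = 0.3
(y ⊃ (x ∨ ¬y)): 0.8 > 0.3, so result = 0.3
((w ∧ y) ∨ (y ⊃ (x ∨ ¬y))) = max(0.7, 0.3) = 0.7
¬z: Gödel ¬ of 0.2 = 0 (operand ≠ 0)
(¬z ⊃ w): 0 ≤ 0.7, so result = 1
(((w ∧ y) ∨ (y ⊃ (x ∨ ¬y))) ∧ (¬z ⊃ w)) = min(0.7, 1) = 0.7
((w ∧ w) ⊃ (((w ∧ y) ∨ (y ⊃ (x ∨ ¬y))) ∧ (¬z ⊃ w))): 0.7 ≤ 0.7, so result = 1
(¬z ∨ ((w ∧ w) ⊃ (((w ∧ y) ∨ (y ⊃ (x ∨ ¬y))) ∧ (¬z ⊃ w)))) = max(0, 1) = 1
(z ⊃ (¬z ∨ ((w ∧ w) ⊃ (((w ∧ y) ∨ (y ⊃ (x ∨ ¬y))) ∧ (¬z ⊃ w))))): 0.2 ≤ 1, so result = 1

1.00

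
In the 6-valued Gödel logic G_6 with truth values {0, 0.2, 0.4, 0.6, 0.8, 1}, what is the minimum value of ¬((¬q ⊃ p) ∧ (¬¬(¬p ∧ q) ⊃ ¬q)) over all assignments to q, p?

The minimum is attained at q = 0, p = 0.2:
  ¬q: Gödel ¬ of 0 = 1 (operand is 0)
  (¬q ⊃ p): 1 > 0.2, so result = 0.2
  ¬p: Gödel ¬ of 0.2 = 0 (operand ≠ 0)
  (¬p ∧ q) = min(0, 0) = 0
  ¬(¬p ∧ q): Gödel ¬ of 0 = 1 (operand is 0)
  ¬¬(¬p ∧ q): Gödel ¬ of 1 = 0 (operand ≠ 0)
  ¬q: Gödel ¬ of 0 = 1 (operand is 0)
  (¬¬(¬p ∧ q) ⊃ ¬q): 0 ≤ 1, so result = 1
  ((¬q ⊃ p) ∧ (¬¬(¬p ∧ q) ⊃ ¬q)) = min(0.2, 1) = 0.2
  ¬((¬q ⊃ p) ∧ (¬¬(¬p ∧ q) ⊃ ¬q)): Gödel ¬ of 0.2 = 0 (operand ≠ 0)
Checking all 36 assignments confirms none give a value below 0.00.

0.00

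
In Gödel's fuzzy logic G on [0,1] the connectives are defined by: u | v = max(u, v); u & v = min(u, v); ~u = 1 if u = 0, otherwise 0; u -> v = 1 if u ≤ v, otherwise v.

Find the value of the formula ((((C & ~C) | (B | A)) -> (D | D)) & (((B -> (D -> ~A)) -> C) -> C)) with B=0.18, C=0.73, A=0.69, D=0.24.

~C: Gödel ¬ of 0.73 = 0 (operand ≠ 0)
(C & ~C) = min(0.73, 0) = 0
(B | A) = max(0.18, 0.69) = 0.69
((C & ~C) | (B | A)) = max(0, 0.69) = 0.69
(D | D) = max(0.24, 0.24) = 0.24
(((C & ~C) | (B | A)) -> (D | D)): 0.69 > 0.24, so result = 0.24
~A: Gödel ¬ of 0.69 = 0 (operand ≠ 0)
(D -> ~A): 0.24 > 0, so result = 0
(B -> (D -> ~A)): 0.18 > 0, so result = 0
((B -> (D -> ~A)) -> C): 0 ≤ 0.73, so result = 1
(((B -> (D -> ~A)) -> C) -> C): 1 > 0.73, so result = 0.73
((((C & ~C) | (B | A)) -> (D | D)) & (((B -> (D -> ~A)) -> C) -> C)) = min(0.24, 0.73) = 0.24

0.24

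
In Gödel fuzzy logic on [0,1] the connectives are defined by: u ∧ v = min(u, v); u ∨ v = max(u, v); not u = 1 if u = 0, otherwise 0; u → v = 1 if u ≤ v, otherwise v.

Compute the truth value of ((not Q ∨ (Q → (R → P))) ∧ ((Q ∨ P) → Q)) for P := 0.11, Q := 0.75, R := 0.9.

0.11

not Q: Gödel ¬ of 0.75 = 0 (operand ≠ 0)
(R → P): 0.9 > 0.11, so result = 0.11
(Q → (R → P)): 0.75 > 0.11, so result = 0.11
(not Q ∨ (Q → (R → P))) = max(0, 0.11) = 0.11
(Q ∨ P) = max(0.75, 0.11) = 0.75
((Q ∨ P) → Q): 0.75 ≤ 0.75, so result = 1
((not Q ∨ (Q → (R → P))) ∧ ((Q ∨ P) → Q)) = min(0.11, 1) = 0.11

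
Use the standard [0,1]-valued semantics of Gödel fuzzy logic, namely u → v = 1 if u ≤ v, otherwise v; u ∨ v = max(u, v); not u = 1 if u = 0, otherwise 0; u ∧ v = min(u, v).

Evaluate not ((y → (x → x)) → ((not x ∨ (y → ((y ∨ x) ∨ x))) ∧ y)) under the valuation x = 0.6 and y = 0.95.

0.00

(x → x): 0.6 ≤ 0.6, so result = 1
(y → (x → x)): 0.95 ≤ 1, so result = 1
not x: Gödel ¬ of 0.6 = 0 (operand ≠ 0)
(y ∨ x) = max(0.95, 0.6) = 0.95
((y ∨ x) ∨ x) = max(0.95, 0.6) = 0.95
(y → ((y ∨ x) ∨ x)): 0.95 ≤ 0.95, so result = 1
(not x ∨ (y → ((y ∨ x) ∨ x))) = max(0, 1) = 1
((not x ∨ (y → ((y ∨ x) ∨ x))) ∧ y) = min(1, 0.95) = 0.95
((y → (x → x)) → ((not x ∨ (y → ((y ∨ x) ∨ x))) ∧ y)): 1 > 0.95, so result = 0.95
not ((y → (x → x)) → ((not x ∨ (y → ((y ∨ x) ∨ x))) ∧ y)): Gödel ¬ of 0.95 = 0 (operand ≠ 0)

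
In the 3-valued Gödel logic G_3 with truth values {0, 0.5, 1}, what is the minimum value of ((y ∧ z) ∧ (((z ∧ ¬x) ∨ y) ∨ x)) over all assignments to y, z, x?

0.00

The minimum is attained at y = 0, z = 0, x = 0:
  (y ∧ z) = min(0, 0) = 0
  ¬x: Gödel ¬ of 0 = 1 (operand is 0)
  (z ∧ ¬x) = min(0, 1) = 0
  ((z ∧ ¬x) ∨ y) = max(0, 0) = 0
  (((z ∧ ¬x) ∨ y) ∨ x) = max(0, 0) = 0
  ((y ∧ z) ∧ (((z ∧ ¬x) ∨ y) ∨ x)) = min(0, 0) = 0
Checking all 27 assignments confirms none give a value below 0.00.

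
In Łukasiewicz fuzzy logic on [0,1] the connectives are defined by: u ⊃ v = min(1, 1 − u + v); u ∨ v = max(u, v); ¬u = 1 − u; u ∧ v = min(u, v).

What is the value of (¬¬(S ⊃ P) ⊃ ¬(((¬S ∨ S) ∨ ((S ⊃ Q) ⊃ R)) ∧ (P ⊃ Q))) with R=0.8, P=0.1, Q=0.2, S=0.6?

(S ⊃ P): min(1, 1 − 0.6 + 0.1) = 0.5
¬(S ⊃ P): Łukasiewicz ¬ gives 1 − 0.5 = 0.5
¬¬(S ⊃ P): Łukasiewicz ¬ gives 1 − 0.5 = 0.5
¬S: Łukasiewicz ¬ gives 1 − 0.6 = 0.4
(¬S ∨ S) = max(0.4, 0.6) = 0.6
(S ⊃ Q): min(1, 1 − 0.6 + 0.2) = 0.6
((S ⊃ Q) ⊃ R): min(1, 1 − 0.6 + 0.8) = 1
((¬S ∨ S) ∨ ((S ⊃ Q) ⊃ R)) = max(0.6, 1) = 1
(P ⊃ Q): min(1, 1 − 0.1 + 0.2) = 1
(((¬S ∨ S) ∨ ((S ⊃ Q) ⊃ R)) ∧ (P ⊃ Q)) = min(1, 1) = 1
¬(((¬S ∨ S) ∨ ((S ⊃ Q) ⊃ R)) ∧ (P ⊃ Q)): Łukasiewicz ¬ gives 1 − 1 = 0
(¬¬(S ⊃ P) ⊃ ¬(((¬S ∨ S) ∨ ((S ⊃ Q) ⊃ R)) ∧ (P ⊃ Q))): min(1, 1 − 0.5 + 0) = 0.5

0.50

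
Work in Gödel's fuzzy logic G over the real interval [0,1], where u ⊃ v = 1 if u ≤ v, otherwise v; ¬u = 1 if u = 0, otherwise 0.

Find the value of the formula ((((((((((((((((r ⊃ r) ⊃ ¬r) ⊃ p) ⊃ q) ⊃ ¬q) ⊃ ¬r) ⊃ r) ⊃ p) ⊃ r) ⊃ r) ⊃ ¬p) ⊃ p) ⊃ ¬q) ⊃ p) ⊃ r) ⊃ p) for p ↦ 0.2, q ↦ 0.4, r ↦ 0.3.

0.20

(r ⊃ r): 0.3 ≤ 0.3, so result = 1
¬r: Gödel ¬ of 0.3 = 0 (operand ≠ 0)
((r ⊃ r) ⊃ ¬r): 1 > 0, so result = 0
(((r ⊃ r) ⊃ ¬r) ⊃ p): 0 ≤ 0.2, so result = 1
((((r ⊃ r) ⊃ ¬r) ⊃ p) ⊃ q): 1 > 0.4, so result = 0.4
¬q: Gödel ¬ of 0.4 = 0 (operand ≠ 0)
(((((r ⊃ r) ⊃ ¬r) ⊃ p) ⊃ q) ⊃ ¬q): 0.4 > 0, so result = 0
¬r: Gödel ¬ of 0.3 = 0 (operand ≠ 0)
((((((r ⊃ r) ⊃ ¬r) ⊃ p) ⊃ q) ⊃ ¬q) ⊃ ¬r): 0 ≤ 0, so result = 1
(((((((r ⊃ r) ⊃ ¬r) ⊃ p) ⊃ q) ⊃ ¬q) ⊃ ¬r) ⊃ r): 1 > 0.3, so result = 0.3
((((((((r ⊃ r) ⊃ ¬r) ⊃ p) ⊃ q) ⊃ ¬q) ⊃ ¬r) ⊃ r) ⊃ p): 0.3 > 0.2, so result = 0.2
(((((((((r ⊃ r) ⊃ ¬r) ⊃ p) ⊃ q) ⊃ ¬q) ⊃ ¬r) ⊃ r) ⊃ p) ⊃ r): 0.2 ≤ 0.3, so result = 1
((((((((((r ⊃ r) ⊃ ¬r) ⊃ p) ⊃ q) ⊃ ¬q) ⊃ ¬r) ⊃ r) ⊃ p) ⊃ r) ⊃ r): 1 > 0.3, so result = 0.3
¬p: Gödel ¬ of 0.2 = 0 (operand ≠ 0)
(((((((((((r ⊃ r) ⊃ ¬r) ⊃ p) ⊃ q) ⊃ ¬q) ⊃ ¬r) ⊃ r) ⊃ p) ⊃ r) ⊃ r) ⊃ ¬p): 0.3 > 0, so result = 0
((((((((((((r ⊃ r) ⊃ ¬r) ⊃ p) ⊃ q) ⊃ ¬q) ⊃ ¬r) ⊃ r) ⊃ p) ⊃ r) ⊃ r) ⊃ ¬p) ⊃ p): 0 ≤ 0.2, so result = 1
¬q: Gödel ¬ of 0.4 = 0 (operand ≠ 0)
(((((((((((((r ⊃ r) ⊃ ¬r) ⊃ p) ⊃ q) ⊃ ¬q) ⊃ ¬r) ⊃ r) ⊃ p) ⊃ r) ⊃ r) ⊃ ¬p) ⊃ p) ⊃ ¬q): 1 > 0, so result = 0
((((((((((((((r ⊃ r) ⊃ ¬r) ⊃ p) ⊃ q) ⊃ ¬q) ⊃ ¬r) ⊃ r) ⊃ p) ⊃ r) ⊃ r) ⊃ ¬p) ⊃ p) ⊃ ¬q) ⊃ p): 0 ≤ 0.2, so result = 1
(((((((((((((((r ⊃ r) ⊃ ¬r) ⊃ p) ⊃ q) ⊃ ¬q) ⊃ ¬r) ⊃ r) ⊃ p) ⊃ r) ⊃ r) ⊃ ¬p) ⊃ p) ⊃ ¬q) ⊃ p) ⊃ r): 1 > 0.3, so result = 0.3
((((((((((((((((r ⊃ r) ⊃ ¬r) ⊃ p) ⊃ q) ⊃ ¬q) ⊃ ¬r) ⊃ r) ⊃ p) ⊃ r) ⊃ r) ⊃ ¬p) ⊃ p) ⊃ ¬q) ⊃ p) ⊃ r) ⊃ p): 0.3 > 0.2, so result = 0.2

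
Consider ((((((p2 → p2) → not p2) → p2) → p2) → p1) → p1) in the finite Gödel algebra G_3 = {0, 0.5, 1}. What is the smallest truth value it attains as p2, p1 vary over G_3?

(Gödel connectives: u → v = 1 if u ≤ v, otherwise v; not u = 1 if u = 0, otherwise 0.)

The minimum is attained at p2 = 0.5, p1 = 0.5:
  (p2 → p2): 0.5 ≤ 0.5, so result = 1
  not p2: Gödel ¬ of 0.5 = 0 (operand ≠ 0)
  ((p2 → p2) → not p2): 1 > 0, so result = 0
  (((p2 → p2) → not p2) → p2): 0 ≤ 0.5, so result = 1
  ((((p2 → p2) → not p2) → p2) → p2): 1 > 0.5, so result = 0.5
  (((((p2 → p2) → not p2) → p2) → p2) → p1): 0.5 ≤ 0.5, so result = 1
  ((((((p2 → p2) → not p2) → p2) → p2) → p1) → p1): 1 > 0.5, so result = 0.5
Checking all 9 assignments confirms none give a value below 0.50.

0.50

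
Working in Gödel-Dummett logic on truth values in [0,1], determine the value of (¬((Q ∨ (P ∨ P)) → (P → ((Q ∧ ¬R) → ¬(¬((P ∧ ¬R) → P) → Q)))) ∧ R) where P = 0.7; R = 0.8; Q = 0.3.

0.00

(P ∨ P) = max(0.7, 0.7) = 0.7
(Q ∨ (P ∨ P)) = max(0.3, 0.7) = 0.7
¬R: Gödel ¬ of 0.8 = 0 (operand ≠ 0)
(Q ∧ ¬R) = min(0.3, 0) = 0
¬R: Gödel ¬ of 0.8 = 0 (operand ≠ 0)
(P ∧ ¬R) = min(0.7, 0) = 0
((P ∧ ¬R) → P): 0 ≤ 0.7, so result = 1
¬((P ∧ ¬R) → P): Gödel ¬ of 1 = 0 (operand ≠ 0)
(¬((P ∧ ¬R) → P) → Q): 0 ≤ 0.3, so result = 1
¬(¬((P ∧ ¬R) → P) → Q): Gödel ¬ of 1 = 0 (operand ≠ 0)
((Q ∧ ¬R) → ¬(¬((P ∧ ¬R) → P) → Q)): 0 ≤ 0, so result = 1
(P → ((Q ∧ ¬R) → ¬(¬((P ∧ ¬R) → P) → Q))): 0.7 ≤ 1, so result = 1
((Q ∨ (P ∨ P)) → (P → ((Q ∧ ¬R) → ¬(¬((P ∧ ¬R) → P) → Q)))): 0.7 ≤ 1, so result = 1
¬((Q ∨ (P ∨ P)) → (P → ((Q ∧ ¬R) → ¬(¬((P ∧ ¬R) → P) → Q)))): Gödel ¬ of 1 = 0 (operand ≠ 0)
(¬((Q ∨ (P ∨ P)) → (P → ((Q ∧ ¬R) → ¬(¬((P ∧ ¬R) → P) → Q)))) ∧ R) = min(0, 0.8) = 0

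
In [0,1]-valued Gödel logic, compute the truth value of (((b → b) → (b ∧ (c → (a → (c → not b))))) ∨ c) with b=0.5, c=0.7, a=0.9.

0.70

(b → b): 0.5 ≤ 0.5, so result = 1
not b: Gödel ¬ of 0.5 = 0 (operand ≠ 0)
(c → not b): 0.7 > 0, so result = 0
(a → (c → not b)): 0.9 > 0, so result = 0
(c → (a → (c → not b))): 0.7 > 0, so result = 0
(b ∧ (c → (a → (c → not b)))) = min(0.5, 0) = 0
((b → b) → (b ∧ (c → (a → (c → not b))))): 1 > 0, so result = 0
(((b → b) → (b ∧ (c → (a → (c → not b))))) ∨ c) = max(0, 0.7) = 0.7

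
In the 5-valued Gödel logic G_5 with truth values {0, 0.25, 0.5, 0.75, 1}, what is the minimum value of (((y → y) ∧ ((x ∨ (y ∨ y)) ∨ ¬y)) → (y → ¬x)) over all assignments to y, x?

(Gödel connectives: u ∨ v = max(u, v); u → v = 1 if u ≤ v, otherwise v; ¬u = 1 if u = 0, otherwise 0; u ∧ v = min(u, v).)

The minimum is attained at y = 0.25, x = 0.25:
  (y → y): 0.25 ≤ 0.25, so result = 1
  (y ∨ y) = max(0.25, 0.25) = 0.25
  (x ∨ (y ∨ y)) = max(0.25, 0.25) = 0.25
  ¬y: Gödel ¬ of 0.25 = 0 (operand ≠ 0)
  ((x ∨ (y ∨ y)) ∨ ¬y) = max(0.25, 0) = 0.25
  ((y → y) ∧ ((x ∨ (y ∨ y)) ∨ ¬y)) = min(1, 0.25) = 0.25
  ¬x: Gödel ¬ of 0.25 = 0 (operand ≠ 0)
  (y → ¬x): 0.25 > 0, so result = 0
  (((y → y) ∧ ((x ∨ (y ∨ y)) ∨ ¬y)) → (y → ¬x)): 0.25 > 0, so result = 0
Checking all 25 assignments confirms none give a value below 0.00.

0.00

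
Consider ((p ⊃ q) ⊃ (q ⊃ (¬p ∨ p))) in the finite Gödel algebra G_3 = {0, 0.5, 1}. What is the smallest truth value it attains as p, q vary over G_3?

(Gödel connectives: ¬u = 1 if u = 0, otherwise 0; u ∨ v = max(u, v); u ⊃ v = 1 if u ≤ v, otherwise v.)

The minimum is attained at p = 0.5, q = 1:
  (p ⊃ q): 0.5 ≤ 1, so result = 1
  ¬p: Gödel ¬ of 0.5 = 0 (operand ≠ 0)
  (¬p ∨ p) = max(0, 0.5) = 0.5
  (q ⊃ (¬p ∨ p)): 1 > 0.5, so result = 0.5
  ((p ⊃ q) ⊃ (q ⊃ (¬p ∨ p))): 1 > 0.5, so result = 0.5
Checking all 9 assignments confirms none give a value below 0.50.

0.50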